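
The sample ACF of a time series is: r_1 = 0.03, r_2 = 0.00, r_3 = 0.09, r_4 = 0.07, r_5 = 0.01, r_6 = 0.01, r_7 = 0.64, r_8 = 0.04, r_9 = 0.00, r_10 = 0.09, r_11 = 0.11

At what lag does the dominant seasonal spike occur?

The largest autocorrelation is r_7 = 0.64; the remaining lags stay at or below 0.11.
The dominant spike at lag 7 indicates a seasonal period of 7.

7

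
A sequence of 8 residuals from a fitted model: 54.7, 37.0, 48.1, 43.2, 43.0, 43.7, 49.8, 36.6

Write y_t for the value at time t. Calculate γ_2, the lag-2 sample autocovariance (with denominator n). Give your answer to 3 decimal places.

5.060

Mean ȳ = (54.7 + 37.0 + 48.1 + 43.2 + 43.0 + 43.7 + 49.8 + 36.6)/8 = 44.5125
Deviations: 10.1875, -7.5125, 3.5875, -1.3125, -1.5125, -0.8125, 5.2875, -7.9125
Σ_{t=1}^{6}(y_t−ȳ)(y_{t+2}−ȳ) = 40.4797
γ_2 = 40.4797 / 8 = 5.060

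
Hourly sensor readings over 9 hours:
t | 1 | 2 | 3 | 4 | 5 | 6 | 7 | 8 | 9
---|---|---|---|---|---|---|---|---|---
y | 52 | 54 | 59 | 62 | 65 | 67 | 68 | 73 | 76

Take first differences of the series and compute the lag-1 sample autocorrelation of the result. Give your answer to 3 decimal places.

-0.286

First differences Δy: 2, 5, 3, 3, 2, 1, 5, 3
Mean of differences = 3.0000
Numerator Σ(Δy_t−Δȳ)(Δy_{t+1}−Δȳ) = -4.0000
Denominator Σ(Δy_t−Δȳ)² = 14.0000
r_1(Δy) = -4.0000 / 14.0000 = -0.286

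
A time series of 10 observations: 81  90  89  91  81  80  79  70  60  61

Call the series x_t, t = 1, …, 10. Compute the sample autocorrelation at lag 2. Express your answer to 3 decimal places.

Mean x̄ = (81 + 90 + 89 + 91 + 81 + 80 + 79 + 70 + 60 + 61)/10 = 78.2000
Numerator Σ_{t=1}^{8}(x_t−x̄)(x_{t+2}−x̄) = 348.5200
Denominator Σ(x_t−x̄)² = 1133.6000
r_2 = 348.5200 / 1133.6000 = 0.307

0.307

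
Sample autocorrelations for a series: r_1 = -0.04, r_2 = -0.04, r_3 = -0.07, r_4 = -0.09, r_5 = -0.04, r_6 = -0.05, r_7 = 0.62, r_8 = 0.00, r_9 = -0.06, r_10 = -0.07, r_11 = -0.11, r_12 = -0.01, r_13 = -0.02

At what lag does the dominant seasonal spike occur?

The largest autocorrelation is r_7 = 0.62; the remaining lags stay at or below 0.00.
The dominant spike at lag 7 indicates a seasonal period of 7.

7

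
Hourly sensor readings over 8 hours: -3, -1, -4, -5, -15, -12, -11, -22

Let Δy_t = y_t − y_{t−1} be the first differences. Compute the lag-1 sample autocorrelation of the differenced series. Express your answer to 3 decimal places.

-0.339

First differences Δy: 2, -3, -1, -10, 3, 1, -11
Mean of differences = -2.7143
Numerator Σ(Δy_t−Δȳ)(Δy_{t+1}−Δȳ) = -65.5102
Denominator Σ(Δy_t−Δȳ)² = 193.4286
r_1(Δy) = -65.5102 / 193.4286 = -0.339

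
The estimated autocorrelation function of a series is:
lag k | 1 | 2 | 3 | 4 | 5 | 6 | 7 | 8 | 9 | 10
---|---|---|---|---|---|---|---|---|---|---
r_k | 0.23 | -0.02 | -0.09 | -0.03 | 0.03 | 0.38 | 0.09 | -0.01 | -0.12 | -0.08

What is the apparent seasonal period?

The largest autocorrelation is r_6 = 0.38; the remaining lags stay at or below 0.23.
The dominant spike at lag 6 indicates a seasonal period of 6.

6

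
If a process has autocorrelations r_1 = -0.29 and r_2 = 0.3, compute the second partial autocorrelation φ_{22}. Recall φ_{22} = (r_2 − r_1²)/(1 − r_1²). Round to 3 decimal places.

0.236

φ_{22} = (r_2 − r_1²) / (1 − r_1²)
r_1² = (-0.29)² = 0.0841
Numerator = 0.3 − 0.0841 = 0.2159; denominator = 1 − 0.0841 = 0.9159
φ_{22} = 0.2159 / 0.9159 = 0.236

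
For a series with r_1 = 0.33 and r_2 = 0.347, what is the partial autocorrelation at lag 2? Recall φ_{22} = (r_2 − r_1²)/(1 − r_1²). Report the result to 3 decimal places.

φ_{22} = (r_2 − r_1²) / (1 − r_1²)
r_1² = (0.33)² = 0.1089
Numerator = 0.347 − 0.1089 = 0.2381; denominator = 1 − 0.1089 = 0.8911
φ_{22} = 0.2381 / 0.8911 = 0.267

0.267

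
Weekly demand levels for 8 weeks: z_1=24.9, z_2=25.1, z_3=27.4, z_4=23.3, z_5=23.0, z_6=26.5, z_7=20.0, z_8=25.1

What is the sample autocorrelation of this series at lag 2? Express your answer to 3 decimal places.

Mean z̄ = (24.9 + 25.1 + 27.4 + 23.3 + 23.0 + 26.5 + 20.0 + 25.1)/8 = 24.4125
Deviations from mean: 0.4875, 0.6875, 2.9875, -1.1125, -1.4125, 2.0875, -4.4125, 0.6875
Σ(z_t−z̄)(z_{t+2}−z̄) = (1.4564) + (-0.7648) + (-4.2198) + (-2.3223) + (6.2327) + (1.4352) = 1.8172
Denominator Σ(z_t−z̄)² = 37.1688
r_2 = 1.8172 / 37.1688 = 0.049

0.049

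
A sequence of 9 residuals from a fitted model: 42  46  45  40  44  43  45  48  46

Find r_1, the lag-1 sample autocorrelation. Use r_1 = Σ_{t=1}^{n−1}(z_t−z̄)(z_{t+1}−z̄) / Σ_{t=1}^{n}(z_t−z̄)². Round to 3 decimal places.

0.085

Mean z̄ = (42 + 46 + 45 + 40 + 44 + 43 + 45 + 48 + 46)/9 = 44.3333
Numerator Σ_{t=1}^{8}(z_t−z̄)(z_{t+1}−z̄) = 3.8889
Denominator Σ(z_t−z̄)² = 46.0000
r_1 = 3.8889 / 46.0000 = 0.085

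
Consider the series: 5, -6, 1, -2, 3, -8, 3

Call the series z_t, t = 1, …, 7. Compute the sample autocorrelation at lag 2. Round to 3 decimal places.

0.312

Mean z̄ = (5 − 6 + 1 − 2 + 3 − 8 + 3)/7 = -0.5714
Σ(z_t−z̄)(z_{t+2}−z̄) = (8.7551) + (7.7551) + (5.6122) + (10.6122) + (12.7551) = 45.4898
Denominator Σ(z_t−z̄)² = 145.7143
r_2 = 45.4898 / 145.7143 = 0.312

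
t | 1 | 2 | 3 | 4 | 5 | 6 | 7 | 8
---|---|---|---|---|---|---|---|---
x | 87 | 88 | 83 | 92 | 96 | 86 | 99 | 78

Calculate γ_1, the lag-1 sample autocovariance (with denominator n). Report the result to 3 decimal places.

-18.299

Mean x̄ = (87 + 88 + 83 + 92 + 96 + 86 + 99 + 78)/8 = 88.6250
Deviations: -1.6250, -0.6250, -5.6250, 3.3750, 7.3750, -2.6250, 10.3750, -10.6250
Σ_{t=1}^{7}(x_t−x̄)(x_{t+1}−x̄) = -146.3906
γ_1 = -146.3906 / 8 = -18.299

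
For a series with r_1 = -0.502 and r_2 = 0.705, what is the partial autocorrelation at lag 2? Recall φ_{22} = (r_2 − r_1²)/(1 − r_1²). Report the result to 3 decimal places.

φ_{22} = (r_2 − r_1²) / (1 − r_1²)
r_1² = (-0.502)² = 0.252004
Numerator = 0.705 − 0.2520 = 0.4530; denominator = 1 − 0.2520 = 0.7480
φ_{22} = 0.4530 / 0.7480 = 0.606

0.606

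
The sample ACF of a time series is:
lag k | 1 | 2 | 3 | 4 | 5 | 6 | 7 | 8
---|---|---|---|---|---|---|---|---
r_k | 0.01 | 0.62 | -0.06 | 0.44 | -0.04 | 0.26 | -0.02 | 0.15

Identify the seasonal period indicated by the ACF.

2

The largest autocorrelation is r_2 = 0.62, with weaker echoes at lags 4 (0.44), 6 (0.26) and 8 (0.15); the remaining lags stay at or below 0.01.
The dominant spike at lag 2 indicates a seasonal period of 2.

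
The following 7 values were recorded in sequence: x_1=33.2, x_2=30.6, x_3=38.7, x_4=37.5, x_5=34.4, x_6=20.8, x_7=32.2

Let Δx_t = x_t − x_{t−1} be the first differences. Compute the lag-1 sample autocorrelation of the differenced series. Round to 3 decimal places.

First differences Δx: -2.6, 8.1, -1.2, -3.1, -13.6, 11.4
Mean of differences = -0.1667
Numerator Σ(Δx_t−Δx̄)(Δx_{t+1}−Δx̄) = -141.6011
Denominator Σ(Δx_t−Δx̄)² = 398.1733
r_1(Δx) = -141.6011 / 398.1733 = -0.356

-0.356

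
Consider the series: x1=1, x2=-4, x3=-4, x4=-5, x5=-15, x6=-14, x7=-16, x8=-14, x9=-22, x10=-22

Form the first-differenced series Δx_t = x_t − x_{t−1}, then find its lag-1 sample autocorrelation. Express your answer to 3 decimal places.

-0.532

First differences Δx: -5, 0, -1, -10, 1, -2, 2, -8, 0
Mean of differences = -2.5556
Numerator Σ(Δx_t−Δx̄)(Δx_{t+1}−Δx̄) = -74.5309
Denominator Σ(Δx_t−Δx̄)² = 140.2222
r_1(Δx) = -74.5309 / 140.2222 = -0.532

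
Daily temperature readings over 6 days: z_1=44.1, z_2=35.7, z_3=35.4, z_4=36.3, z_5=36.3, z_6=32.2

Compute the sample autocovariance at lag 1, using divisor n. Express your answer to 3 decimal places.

-0.621

Mean z̄ = (44.1 + 35.7 + 35.4 + 36.3 + 36.3 + 32.2)/6 = 36.6667
Deviations: 7.4333, -0.9667, -1.2667, -0.3667, -0.3667, -4.4667
Σ_{t=1}^{5}(z_t−z̄)(z_{t+1}−z̄) = -3.7244
γ_1 = -3.7244 / 6 = -0.621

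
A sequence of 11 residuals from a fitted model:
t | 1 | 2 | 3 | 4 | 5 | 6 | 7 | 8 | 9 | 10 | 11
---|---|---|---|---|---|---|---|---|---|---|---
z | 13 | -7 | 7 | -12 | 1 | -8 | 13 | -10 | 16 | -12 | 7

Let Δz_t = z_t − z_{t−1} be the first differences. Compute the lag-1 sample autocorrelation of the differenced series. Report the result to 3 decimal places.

-0.862

First differences Δz: -20, 14, -19, 13, -9, 21, -23, 26, -28, 19
Mean of differences = -0.6000
Numerator Σ(Δz_t−Δz̄)(Δz_{t+1}−Δz̄) = -3443.3600
Denominator Σ(Δz_t−Δz̄)² = 3994.4000
r_1(Δz) = -3443.3600 / 3994.4000 = -0.862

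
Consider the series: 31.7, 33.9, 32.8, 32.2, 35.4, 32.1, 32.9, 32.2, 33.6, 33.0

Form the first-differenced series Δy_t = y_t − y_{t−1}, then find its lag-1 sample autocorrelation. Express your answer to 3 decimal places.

-0.625

First differences Δy: 2.2, -1.1, -0.6, 3.2, -3.3, 0.8, -0.7, 1.4, -0.6
Mean of differences = 0.1444
Numerator Σ(Δy_t−Δȳ)(Δy_{t+1}−Δȳ) = -19.2375
Denominator Σ(Δy_t−Δȳ)² = 30.8022
r_1(Δy) = -19.2375 / 30.8022 = -0.625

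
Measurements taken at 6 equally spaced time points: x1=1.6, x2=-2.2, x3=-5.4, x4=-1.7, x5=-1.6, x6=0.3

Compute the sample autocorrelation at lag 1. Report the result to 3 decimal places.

Mean x̄ = (1.6 − 2.2 − 5.4 − 1.7 − 1.6 + 0.3)/6 = -1.5000
Σ(x_t−x̄)(x_{t+1}−x̄) = (-2.1700) + (2.7300) + (0.7800) + (0.0200) + (-0.1800) = 1.1800
Denominator Σ(x_t−x̄)² = 28.6000
r_1 = 1.1800 / 28.6000 = 0.041

0.041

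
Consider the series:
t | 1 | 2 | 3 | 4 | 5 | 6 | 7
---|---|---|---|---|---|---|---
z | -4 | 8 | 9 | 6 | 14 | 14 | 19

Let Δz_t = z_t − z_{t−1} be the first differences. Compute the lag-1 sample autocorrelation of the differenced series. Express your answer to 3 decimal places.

-0.340

First differences Δz: 12, 1, -3, 8, 0, 5
Mean of differences = 3.8333
Numerator Σ(Δz_t−Δz̄)(Δz_{t+1}−Δz̄) = -52.6944
Denominator Σ(Δz_t−Δz̄)² = 154.8333
r_1(Δz) = -52.6944 / 154.8333 = -0.340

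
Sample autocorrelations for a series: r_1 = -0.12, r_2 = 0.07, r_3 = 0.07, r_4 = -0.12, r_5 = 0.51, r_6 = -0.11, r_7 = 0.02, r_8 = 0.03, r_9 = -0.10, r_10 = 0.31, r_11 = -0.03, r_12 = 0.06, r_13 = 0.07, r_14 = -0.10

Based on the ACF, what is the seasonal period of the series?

The largest autocorrelation is r_5 = 0.51, with a weaker echo at lag 10 (0.31); the remaining lags stay at or below 0.07.
The dominant spike at lag 5 indicates a seasonal period of 5.

5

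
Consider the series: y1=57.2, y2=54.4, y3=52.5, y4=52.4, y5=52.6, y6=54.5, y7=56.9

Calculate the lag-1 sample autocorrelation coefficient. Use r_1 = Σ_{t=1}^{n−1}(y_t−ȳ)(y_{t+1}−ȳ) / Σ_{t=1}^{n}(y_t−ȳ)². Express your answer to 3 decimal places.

0.290

Mean ȳ = (57.2 + 54.4 + 52.5 + 52.4 + 52.6 + 54.5 + 56.9)/7 = 54.3571
Deviations from mean: 2.8429, 0.0429, -1.8571, -1.9571, -1.7571, 0.1429, 2.5429
Σ(y_t−ȳ)(y_{t+1}−ȳ) = (0.1218) + (-0.0796) + (3.6347) + (3.4390) + (-0.2510) + (0.3633) = 7.2282
Denominator Σ(y_t−ȳ)² = 24.9371
r_1 = 7.2282 / 24.9371 = 0.290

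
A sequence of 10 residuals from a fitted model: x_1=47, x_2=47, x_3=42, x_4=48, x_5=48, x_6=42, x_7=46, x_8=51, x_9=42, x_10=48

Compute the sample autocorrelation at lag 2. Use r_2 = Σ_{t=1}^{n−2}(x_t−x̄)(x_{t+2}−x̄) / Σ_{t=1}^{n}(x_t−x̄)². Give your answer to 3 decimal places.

Mean x̄ = (47 + 47 + 42 + 48 + 48 + 42 + 46 + 51 + 42 + 48)/10 = 46.1000
Numerator Σ_{t=1}^{8}(x_t−x̄)(x_{t+2}−x̄) = -28.1200
Denominator Σ(x_t−x̄)² = 86.9000
r_2 = -28.1200 / 86.9000 = -0.324

-0.324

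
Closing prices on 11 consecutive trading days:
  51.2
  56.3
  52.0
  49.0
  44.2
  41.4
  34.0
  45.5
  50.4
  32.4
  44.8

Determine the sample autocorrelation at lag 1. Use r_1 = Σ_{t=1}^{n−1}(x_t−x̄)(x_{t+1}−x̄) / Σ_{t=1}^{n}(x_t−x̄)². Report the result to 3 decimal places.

0.268

Mean x̄ = (51.2 + 56.3 + 52.0 + 49.0 + 44.2 + 41.4 + 34.0 + 45.5 + 50.4 + 32.4 + 44.8)/11 = 45.5636
Numerator Σ_{t=1}^{10}(x_t−x̄)(x_{t+1}−x̄) = 147.6896
Denominator Σ(x_t−x̄)² = 550.4455
r_1 = 147.6896 / 550.4455 = 0.268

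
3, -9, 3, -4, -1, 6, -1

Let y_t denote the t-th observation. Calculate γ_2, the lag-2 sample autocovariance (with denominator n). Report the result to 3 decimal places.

Mean ȳ = (3 − 9 + 3 − 4 − 1 + 6 − 1)/7 = -0.4286
Σ_{t=1}^{5}(y_t−ȳ)(y_{t+2}−ȳ) = 17.7755
γ_2 = 17.7755 / 7 = 2.539

2.539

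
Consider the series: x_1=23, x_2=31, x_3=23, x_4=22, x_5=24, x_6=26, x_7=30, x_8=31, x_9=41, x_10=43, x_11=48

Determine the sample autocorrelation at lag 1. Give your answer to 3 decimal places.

0.612

Mean x̄ = (23 + 31 + 23 + 22 + 24 + 26 + 30 + 31 + 41 + 43 + 48)/11 = 31.0909
Numerator Σ_{t=1}^{10}(x_t−x̄)(x_{t+1}−x̄) = 499.7190
Denominator Σ(x_t−x̄)² = 816.9091
r_1 = 499.7190 / 816.9091 = 0.612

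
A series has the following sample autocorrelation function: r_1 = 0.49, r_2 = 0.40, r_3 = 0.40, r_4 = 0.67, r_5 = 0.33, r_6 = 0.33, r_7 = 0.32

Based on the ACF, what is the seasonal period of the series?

The largest autocorrelation is r_4 = 0.67; the remaining lags stay at or below 0.49. The elevated value at lag 1 (0.49), dropping to 0.40 at lag 2, reflects decaying short-term dependence rather than seasonality.
The dominant spike at lag 4 indicates a seasonal period of 4.

4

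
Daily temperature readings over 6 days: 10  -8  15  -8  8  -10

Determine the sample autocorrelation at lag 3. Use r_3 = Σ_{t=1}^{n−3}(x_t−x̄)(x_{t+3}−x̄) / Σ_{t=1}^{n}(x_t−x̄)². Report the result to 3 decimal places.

-0.490

Mean x̄ = (10 − 8 + 15 − 8 + 8 − 10)/6 = 1.1667
Deviations from mean: 8.8333, -9.1667, 13.8333, -9.1667, 6.8333, -11.1667
Σ(x_t−x̄)(x_{t+3}−x̄) = (-80.9722) + (-62.6389) + (-154.4722) = -298.0833
Denominator Σ(x_t−x̄)² = 608.8333
r_3 = -298.0833 / 608.8333 = -0.490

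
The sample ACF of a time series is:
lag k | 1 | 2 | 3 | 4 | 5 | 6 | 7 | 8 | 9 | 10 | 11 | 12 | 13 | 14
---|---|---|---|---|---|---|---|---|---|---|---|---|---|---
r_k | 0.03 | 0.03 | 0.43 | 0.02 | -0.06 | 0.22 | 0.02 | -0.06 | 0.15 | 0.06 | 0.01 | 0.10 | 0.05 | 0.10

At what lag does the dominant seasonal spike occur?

The largest autocorrelation is r_3 = 0.43, with weaker echoes at lags 6 (0.22) and 9 (0.15); the remaining lags stay at or below 0.10.
The dominant spike at lag 3 indicates a seasonal period of 3.

3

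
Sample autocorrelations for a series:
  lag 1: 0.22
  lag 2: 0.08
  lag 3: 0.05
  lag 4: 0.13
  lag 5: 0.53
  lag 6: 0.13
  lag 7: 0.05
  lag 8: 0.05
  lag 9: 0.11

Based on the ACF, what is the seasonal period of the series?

5

The largest autocorrelation is r_5 = 0.53; the remaining lags stay at or below 0.22. The elevated value at lag 1 (0.22), dropping to 0.08 at lag 2, reflects decaying short-term dependence rather than seasonality.
The dominant spike at lag 5 indicates a seasonal period of 5.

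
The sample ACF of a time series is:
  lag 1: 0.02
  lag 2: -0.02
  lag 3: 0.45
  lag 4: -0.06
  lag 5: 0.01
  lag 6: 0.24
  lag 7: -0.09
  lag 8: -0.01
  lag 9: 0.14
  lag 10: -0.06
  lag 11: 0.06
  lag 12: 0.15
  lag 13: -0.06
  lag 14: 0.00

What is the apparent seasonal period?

The largest autocorrelation is r_3 = 0.45, with weaker echoes at lags 6 (0.24) and 12 (0.15); the remaining lags stay at or below 0.14.
The dominant spike at lag 3 indicates a seasonal period of 3.

3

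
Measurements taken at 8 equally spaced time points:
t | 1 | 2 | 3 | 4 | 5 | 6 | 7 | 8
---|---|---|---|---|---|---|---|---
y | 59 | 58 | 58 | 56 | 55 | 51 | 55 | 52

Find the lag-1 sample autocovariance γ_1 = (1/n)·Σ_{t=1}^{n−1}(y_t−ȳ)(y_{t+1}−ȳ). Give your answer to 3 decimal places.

2.781

Mean ȳ = (59 + 58 + 58 + 56 + 55 + 51 + 55 + 52)/8 = 55.5000
Deviations: 3.5000, 2.5000, 2.5000, 0.5000, -0.5000, -4.5000, -0.5000, -3.5000
Σ_{t=1}^{7}(y_t−ȳ)(y_{t+1}−ȳ) = 22.2500
γ_1 = 22.2500 / 8 = 2.781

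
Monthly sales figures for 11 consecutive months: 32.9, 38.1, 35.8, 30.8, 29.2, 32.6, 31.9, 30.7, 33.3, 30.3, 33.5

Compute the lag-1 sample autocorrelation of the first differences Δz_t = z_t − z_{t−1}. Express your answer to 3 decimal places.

First differences Δz: 5.2, -2.3, -5.0, -1.6, 3.4, -0.7, -1.2, 2.6, -3.0, 3.2
Mean of differences = 0.0600
Numerator Σ(Δz_t−Δz̄)(Δz_{t+1}−Δz̄) = -19.4956
Denominator Σ(Δz_t−Δz̄)² = 99.3440
r_1(Δz) = -19.4956 / 99.3440 = -0.196

-0.196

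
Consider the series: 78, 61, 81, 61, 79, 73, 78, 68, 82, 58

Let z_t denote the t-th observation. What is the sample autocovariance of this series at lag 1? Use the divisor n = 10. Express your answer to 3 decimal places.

Mean z̄ = (78 + 61 + 81 + 61 + 79 + 73 + 78 + 68 + 82 + 58)/10 = 71.9000
Σ_{t=1}^{9}(z_t−z̄)(z_{t+1}−z̄) = -531.3100
γ_1 = -531.3100 / 10 = -53.131

-53.131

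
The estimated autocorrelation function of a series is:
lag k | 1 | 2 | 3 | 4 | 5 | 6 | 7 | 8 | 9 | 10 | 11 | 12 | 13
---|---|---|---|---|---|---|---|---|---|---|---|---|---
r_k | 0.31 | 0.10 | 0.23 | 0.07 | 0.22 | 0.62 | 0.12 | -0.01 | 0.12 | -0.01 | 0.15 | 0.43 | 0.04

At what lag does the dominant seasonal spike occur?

The largest autocorrelation is r_6 = 0.62, with a weaker echo at lag 12 (0.43); the remaining lags stay at or below 0.31. The elevated value at lag 1 (0.31), dropping to 0.10 at lag 2, reflects decaying short-term dependence rather than seasonality.
The dominant spike at lag 6 indicates a seasonal period of 6.

6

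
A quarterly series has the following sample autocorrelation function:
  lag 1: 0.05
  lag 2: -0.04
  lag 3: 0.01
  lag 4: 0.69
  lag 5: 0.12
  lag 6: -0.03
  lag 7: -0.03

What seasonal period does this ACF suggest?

The largest autocorrelation is r_4 = 0.69; the remaining lags stay at or below 0.12.
The dominant spike at lag 4 indicates a seasonal period of 4.

4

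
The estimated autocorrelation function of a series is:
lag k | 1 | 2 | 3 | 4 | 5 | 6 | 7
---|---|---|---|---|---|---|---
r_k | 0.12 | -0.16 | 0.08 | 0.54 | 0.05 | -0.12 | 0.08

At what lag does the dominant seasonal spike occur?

The largest autocorrelation is r_4 = 0.54; the remaining lags stay at or below 0.12.
The dominant spike at lag 4 indicates a seasonal period of 4.

4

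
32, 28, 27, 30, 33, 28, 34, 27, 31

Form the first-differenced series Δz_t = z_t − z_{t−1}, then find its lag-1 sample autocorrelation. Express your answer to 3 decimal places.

First differences Δz: -4, -1, 3, 3, -5, 6, -7, 4
Mean of differences = -0.1250
Numerator Σ(Δz_t−Δz̄)(Δz_{t+1}−Δz̄) = -105.1406
Denominator Σ(Δz_t−Δz̄)² = 160.8750
r_1(Δz) = -105.1406 / 160.8750 = -0.654

-0.654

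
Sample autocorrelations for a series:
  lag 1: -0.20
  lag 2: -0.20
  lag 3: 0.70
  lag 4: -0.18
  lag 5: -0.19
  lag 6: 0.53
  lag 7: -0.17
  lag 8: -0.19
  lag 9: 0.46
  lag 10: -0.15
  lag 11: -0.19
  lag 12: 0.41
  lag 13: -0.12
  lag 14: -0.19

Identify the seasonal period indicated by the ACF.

The largest autocorrelation is r_3 = 0.70, with weaker echoes at lags 6 (0.53), 9 (0.46) and 12 (0.41); the remaining lags stay at or below -0.12.
The dominant spike at lag 3 indicates a seasonal period of 3.

3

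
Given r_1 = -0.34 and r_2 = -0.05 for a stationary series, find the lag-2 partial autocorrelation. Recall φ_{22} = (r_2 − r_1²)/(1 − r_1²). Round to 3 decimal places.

φ_{22} = (r_2 − r_1²) / (1 − r_1²)
r_1² = (-0.34)² = 0.1156
Numerator = -0.05 − 0.1156 = -0.1656; denominator = 1 − 0.1156 = 0.8844
φ_{22} = -0.1656 / 0.8844 = -0.187

-0.187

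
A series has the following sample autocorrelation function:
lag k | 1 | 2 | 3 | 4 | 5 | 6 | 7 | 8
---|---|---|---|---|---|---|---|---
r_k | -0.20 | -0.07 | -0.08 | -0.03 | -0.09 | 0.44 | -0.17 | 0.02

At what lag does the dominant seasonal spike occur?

The largest autocorrelation is r_6 = 0.44; the remaining lags stay at or below 0.02.
The dominant spike at lag 6 indicates a seasonal period of 6.

6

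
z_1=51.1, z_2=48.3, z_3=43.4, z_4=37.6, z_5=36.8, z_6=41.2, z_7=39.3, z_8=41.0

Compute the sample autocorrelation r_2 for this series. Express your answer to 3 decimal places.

-0.006

Mean z̄ = (51.1 + 48.3 + 43.4 + 37.6 + 36.8 + 41.2 + 39.3 + 41.0)/8 = 42.3375
Deviations from mean: 8.7625, 5.9625, 1.0625, -4.7375, -5.5375, -1.1375, -3.0375, -1.3375
Σ(z_t−z̄)(z_{t+2}−z̄) = (9.3102) + (-28.2473) + (-5.8836) + (5.3889) + (16.8202) + (1.5214) = -1.0903
Denominator Σ(z_t−z̄)² = 178.8788
r_2 = -1.0903 / 178.8788 = -0.006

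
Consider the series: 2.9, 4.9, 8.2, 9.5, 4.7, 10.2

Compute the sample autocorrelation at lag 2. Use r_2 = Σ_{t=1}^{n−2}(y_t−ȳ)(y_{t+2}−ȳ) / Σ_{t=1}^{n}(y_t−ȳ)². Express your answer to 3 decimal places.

-0.093

Mean ȳ = (2.9 + 4.9 + 8.2 + 9.5 + 4.7 + 10.2)/6 = 6.7333
Σ(y_t−ȳ)(y_{t+2}−ȳ) = (-5.6222) + (-5.0722) + (-2.9822) + (9.5911) = -4.0856
Denominator Σ(y_t−ȳ)² = 44.0133
r_2 = -4.0856 / 44.0133 = -0.093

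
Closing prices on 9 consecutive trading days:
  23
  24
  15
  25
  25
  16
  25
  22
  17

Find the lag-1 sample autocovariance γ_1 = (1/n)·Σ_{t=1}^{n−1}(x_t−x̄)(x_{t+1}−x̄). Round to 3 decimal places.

-6.864

Mean x̄ = (23 + 24 + 15 + 25 + 25 + 16 + 25 + 22 + 17)/9 = 21.3333
Σ_{t=1}^{8}(x_t−x̄)(x_{t+1}−x̄) = -61.7778
γ_1 = -61.7778 / 9 = -6.864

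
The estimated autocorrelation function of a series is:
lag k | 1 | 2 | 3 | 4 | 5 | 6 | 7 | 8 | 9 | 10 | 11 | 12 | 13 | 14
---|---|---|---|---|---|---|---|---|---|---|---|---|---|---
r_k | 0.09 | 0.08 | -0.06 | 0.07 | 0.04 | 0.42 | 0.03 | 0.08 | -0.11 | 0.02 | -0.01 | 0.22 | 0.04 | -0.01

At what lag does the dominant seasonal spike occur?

The largest autocorrelation is r_6 = 0.42, with a weaker echo at lag 12 (0.22); the remaining lags stay at or below 0.09.
The dominant spike at lag 6 indicates a seasonal period of 6.

6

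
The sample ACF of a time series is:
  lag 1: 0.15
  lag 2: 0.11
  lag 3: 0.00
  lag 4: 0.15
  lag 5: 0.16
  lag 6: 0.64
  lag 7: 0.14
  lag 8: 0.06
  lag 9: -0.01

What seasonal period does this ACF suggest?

The largest autocorrelation is r_6 = 0.64; the remaining lags stay at or below 0.16.
The dominant spike at lag 6 indicates a seasonal period of 6.

6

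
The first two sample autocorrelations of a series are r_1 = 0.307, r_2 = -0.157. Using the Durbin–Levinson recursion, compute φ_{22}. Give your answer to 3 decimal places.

φ_{22} = (r_2 − r_1²) / (1 − r_1²)
r_1² = (0.307)² = 0.094249
Numerator = -0.157 − 0.0942 = -0.2512; denominator = 1 − 0.0942 = 0.9058
φ_{22} = -0.2512 / 0.9058 = -0.277

-0.277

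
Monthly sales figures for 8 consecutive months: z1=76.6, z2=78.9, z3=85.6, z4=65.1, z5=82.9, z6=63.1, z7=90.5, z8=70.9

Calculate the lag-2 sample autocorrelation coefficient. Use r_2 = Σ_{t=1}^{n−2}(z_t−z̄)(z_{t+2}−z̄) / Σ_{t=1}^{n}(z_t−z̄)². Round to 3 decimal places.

Mean z̄ = (76.6 + 78.9 + 85.6 + 65.1 + 82.9 + 63.1 + 90.5 + 70.9)/8 = 76.7000
Deviations from mean: -0.1000, 2.2000, 8.9000, -11.6000, 6.2000, -13.6000, 13.8000, -5.8000
Numerator Σ_{t=1}^{6}(z_t−z̄)(z_{t+2}−z̄) = 350.9700
Denominator Σ(z_t−z̄)² = 666.1000
r_2 = 350.9700 / 666.1000 = 0.527

0.527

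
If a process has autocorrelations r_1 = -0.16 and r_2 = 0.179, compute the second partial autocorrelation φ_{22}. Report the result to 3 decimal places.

0.157

φ_{22} = (r_2 − r_1²) / (1 − r_1²)
r_1² = (-0.16)² = 0.0256
Numerator = 0.179 − 0.0256 = 0.1534; denominator = 1 − 0.0256 = 0.9744
φ_{22} = 0.1534 / 0.9744 = 0.157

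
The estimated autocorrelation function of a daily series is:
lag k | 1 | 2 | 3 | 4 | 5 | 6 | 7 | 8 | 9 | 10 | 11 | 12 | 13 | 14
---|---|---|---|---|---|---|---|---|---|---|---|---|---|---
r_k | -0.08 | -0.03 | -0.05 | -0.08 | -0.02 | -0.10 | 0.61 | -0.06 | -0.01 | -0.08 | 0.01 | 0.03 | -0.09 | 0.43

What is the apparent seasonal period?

The largest autocorrelation is r_7 = 0.61, with a weaker echo at lag 14 (0.43); the remaining lags stay at or below 0.03.
The dominant spike at lag 7 indicates a seasonal period of 7.

7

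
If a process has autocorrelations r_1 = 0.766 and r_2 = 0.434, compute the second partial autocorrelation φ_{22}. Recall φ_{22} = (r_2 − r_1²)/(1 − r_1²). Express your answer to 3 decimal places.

φ_{22} = (r_2 − r_1²) / (1 − r_1²)
r_1² = (0.766)² = 0.586756
Numerator = 0.434 − 0.5868 = -0.1528; denominator = 1 − 0.5868 = 0.4132
φ_{22} = -0.1528 / 0.4132 = -0.370

-0.370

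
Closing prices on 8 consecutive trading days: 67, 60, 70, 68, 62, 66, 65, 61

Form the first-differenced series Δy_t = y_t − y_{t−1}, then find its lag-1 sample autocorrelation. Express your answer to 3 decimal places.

-0.454

First differences Δy: -7, 10, -2, -6, 4, -1, -4
Mean of differences = -0.8571
Numerator Σ(Δy_t−Δȳ)(Δy_{t+1}−Δȳ) = -98.4490
Denominator Σ(Δy_t−Δȳ)² = 216.8571
r_1(Δy) = -98.4490 / 216.8571 = -0.454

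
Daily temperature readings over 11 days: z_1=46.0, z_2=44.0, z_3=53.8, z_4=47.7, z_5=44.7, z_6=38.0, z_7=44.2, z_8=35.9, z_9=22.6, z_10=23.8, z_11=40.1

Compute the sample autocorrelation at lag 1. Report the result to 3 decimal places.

Mean z̄ = (46.0 + 44.0 + 53.8 + 47.7 + 44.7 + 38.0 + 44.2 + 35.9 + 22.6 + 23.8 + 40.1)/11 = 40.0727
Numerator Σ_{t=1}^{10}(z_t−z̄)(z_{t+1}−z̄) = 538.6102
Denominator Σ(z_t−z̄)² = 927.4218
r_1 = 538.6102 / 927.4218 = 0.581

0.581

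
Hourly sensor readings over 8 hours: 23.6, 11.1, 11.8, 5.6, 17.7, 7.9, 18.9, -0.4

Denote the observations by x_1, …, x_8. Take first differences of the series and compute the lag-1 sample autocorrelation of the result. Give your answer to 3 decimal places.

-0.603

First differences Δx: -12.5, 0.7, -6.2, 12.1, -9.8, 11.0, -19.3
Mean of differences = -3.4286
Numerator Σ(Δx_t−Δx̄)(Δx_{t+1}−Δx̄) = -511.8022
Denominator Σ(Δx_t−Δx̄)² = 848.8343
r_1(Δx) = -511.8022 / 848.8343 = -0.603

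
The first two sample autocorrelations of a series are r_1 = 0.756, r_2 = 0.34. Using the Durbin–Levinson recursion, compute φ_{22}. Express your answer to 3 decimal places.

-0.540

φ_{22} = (r_2 − r_1²) / (1 − r_1²)
r_1² = (0.756)² = 0.571536
Numerator = 0.34 − 0.5715 = -0.2315; denominator = 1 − 0.5715 = 0.4285
φ_{22} = -0.2315 / 0.4285 = -0.540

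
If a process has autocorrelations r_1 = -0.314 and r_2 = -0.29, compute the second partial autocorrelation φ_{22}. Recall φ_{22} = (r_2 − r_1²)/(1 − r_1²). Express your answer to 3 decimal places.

-0.431

φ_{22} = (r_2 − r_1²) / (1 − r_1²)
r_1² = (-0.314)² = 0.098596
Numerator = -0.29 − 0.0986 = -0.3886; denominator = 1 − 0.0986 = 0.9014
φ_{22} = -0.3886 / 0.9014 = -0.431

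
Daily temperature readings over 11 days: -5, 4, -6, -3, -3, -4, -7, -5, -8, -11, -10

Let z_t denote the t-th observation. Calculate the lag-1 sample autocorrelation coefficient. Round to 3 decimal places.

Mean z̄ = (-5 + 4 − 6 − 3 − 3 − 4 − 7 − 5 − 8 − 11 − 10)/11 = -5.2727
Numerator Σ_{t=1}^{10}(z_t−z̄)(z_{t+1}−z̄) = 41.4711
Denominator Σ(z_t−z̄)² = 164.1818
r_1 = 41.4711 / 164.1818 = 0.253

0.253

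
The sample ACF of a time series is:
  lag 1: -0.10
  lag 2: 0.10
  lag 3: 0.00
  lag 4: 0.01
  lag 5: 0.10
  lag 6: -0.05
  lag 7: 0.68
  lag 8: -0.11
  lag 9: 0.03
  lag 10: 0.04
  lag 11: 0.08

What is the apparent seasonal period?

The largest autocorrelation is r_7 = 0.68; the remaining lags stay at or below 0.10.
The dominant spike at lag 7 indicates a seasonal period of 7.

7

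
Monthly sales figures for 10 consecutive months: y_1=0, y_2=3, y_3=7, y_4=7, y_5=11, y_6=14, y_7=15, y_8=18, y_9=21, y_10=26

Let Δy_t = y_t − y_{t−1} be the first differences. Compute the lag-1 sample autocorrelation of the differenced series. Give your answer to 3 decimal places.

-0.336

First differences Δy: 3, 4, 0, 4, 3, 1, 3, 3, 5
Mean of differences = 2.8889
Numerator Σ(Δy_t−Δȳ)(Δy_{t+1}−Δȳ) = -6.3457
Denominator Σ(Δy_t−Δȳ)² = 18.8889
r_1(Δy) = -6.3457 / 18.8889 = -0.336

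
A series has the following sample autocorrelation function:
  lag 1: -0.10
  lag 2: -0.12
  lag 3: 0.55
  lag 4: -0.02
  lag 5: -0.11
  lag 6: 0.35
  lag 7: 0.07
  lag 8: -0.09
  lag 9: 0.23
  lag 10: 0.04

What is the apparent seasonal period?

3

The largest autocorrelation is r_3 = 0.55, with weaker echoes at lags 6 (0.35) and 9 (0.23); the remaining lags stay at or below 0.07.
The dominant spike at lag 3 indicates a seasonal period of 3.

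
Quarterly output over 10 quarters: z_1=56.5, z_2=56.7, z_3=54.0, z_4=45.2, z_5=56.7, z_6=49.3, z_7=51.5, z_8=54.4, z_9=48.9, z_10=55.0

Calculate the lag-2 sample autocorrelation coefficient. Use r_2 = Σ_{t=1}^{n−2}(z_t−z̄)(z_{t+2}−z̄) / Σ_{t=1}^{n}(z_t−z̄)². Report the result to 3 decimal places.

0.029

Mean z̄ = (56.5 + 56.7 + 54.0 + 45.2 + 56.7 + 49.3 + 51.5 + 54.4 + 48.9 + 55.0)/10 = 52.8200
Numerator Σ_{t=1}^{8}(z_t−z̄)(z_{t+2}−z̄) = 4.1132
Denominator Σ(z_t−z̄)² = 139.8560
r_2 = 4.1132 / 139.8560 = 0.029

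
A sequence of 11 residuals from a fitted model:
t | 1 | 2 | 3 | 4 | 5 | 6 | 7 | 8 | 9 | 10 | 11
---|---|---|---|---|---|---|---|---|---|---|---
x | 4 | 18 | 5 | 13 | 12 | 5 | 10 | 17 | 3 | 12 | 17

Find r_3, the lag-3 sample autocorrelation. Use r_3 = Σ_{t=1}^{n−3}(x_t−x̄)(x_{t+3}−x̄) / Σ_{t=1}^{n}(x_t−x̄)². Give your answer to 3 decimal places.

Mean x̄ = (4 + 18 + 5 + 13 + 12 + 5 + 10 + 17 + 3 + 12 + 17)/11 = 10.5455
Numerator Σ_{t=1}^{8}(x_t−x̄)(x_{t+3}−x̄) = 116.2893
Denominator Σ(x_t−x̄)² = 310.7273
r_3 = 116.2893 / 310.7273 = 0.374

0.374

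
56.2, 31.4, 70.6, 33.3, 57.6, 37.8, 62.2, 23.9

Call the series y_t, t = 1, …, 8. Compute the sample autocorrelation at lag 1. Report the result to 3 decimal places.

-0.770

Mean ȳ = (56.2 + 31.4 + 70.6 + 33.3 + 57.6 + 37.8 + 62.2 + 23.9)/8 = 46.6250
Deviations from mean: 9.5750, -15.2250, 23.9750, -13.3250, 10.9750, -8.8250, 15.5750, -22.7250
Σ(y_t−ȳ)(y_{t+1}−ȳ) = (-145.7794) + (-365.0194) + (-319.4669) + (-146.2419) + (-96.8544) + (-137.4494) + (-353.9419) = -1564.7531
Denominator Σ(y_t−ȳ)² = 2033.1750
r_1 = -1564.7531 / 2033.1750 = -0.770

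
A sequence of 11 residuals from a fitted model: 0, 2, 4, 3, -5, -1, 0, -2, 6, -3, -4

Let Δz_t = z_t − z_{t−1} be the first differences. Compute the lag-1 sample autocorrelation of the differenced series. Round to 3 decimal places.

-0.424

First differences Δz: 2, 2, -1, -8, 4, 1, -2, 8, -9, -1
Mean of differences = -0.4000
Numerator Σ(Δz_t−Δz̄)(Δz_{t+1}−Δz̄) = -101.1600
Denominator Σ(Δz_t−Δz̄)² = 238.4000
r_1(Δz) = -101.1600 / 238.4000 = -0.424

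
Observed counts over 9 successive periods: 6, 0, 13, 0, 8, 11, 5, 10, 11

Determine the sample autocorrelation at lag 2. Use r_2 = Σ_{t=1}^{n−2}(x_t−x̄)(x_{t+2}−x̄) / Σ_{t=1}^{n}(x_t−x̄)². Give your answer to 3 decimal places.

Mean x̄ = (6 + 0 + 13 + 0 + 8 + 11 + 5 + 10 + 11)/9 = 7.1111
Numerator Σ_{t=1}^{7}(x_t−x̄)(x_{t+2}−x̄) = 22.7531
Denominator Σ(x_t−x̄)² = 180.8889
r_2 = 22.7531 / 180.8889 = 0.126

0.126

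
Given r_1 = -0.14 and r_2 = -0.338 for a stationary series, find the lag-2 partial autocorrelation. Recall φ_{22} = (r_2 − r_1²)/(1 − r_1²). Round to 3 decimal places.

φ_{22} = (r_2 − r_1²) / (1 − r_1²)
r_1² = (-0.14)² = 0.0196
Numerator = -0.338 − 0.0196 = -0.3576; denominator = 1 − 0.0196 = 0.9804
φ_{22} = -0.3576 / 0.9804 = -0.365

-0.365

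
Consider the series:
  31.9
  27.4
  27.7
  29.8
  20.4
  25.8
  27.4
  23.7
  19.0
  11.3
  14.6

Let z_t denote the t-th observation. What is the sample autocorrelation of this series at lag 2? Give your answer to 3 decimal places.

0.164

Mean z̄ = (31.9 + 27.4 + 27.7 + 29.8 + 20.4 + 25.8 + 27.4 + 23.7 + 19.0 + 11.3 + 14.6)/11 = 23.5455
Numerator Σ_{t=1}^{9}(z_t−z̄)(z_{t+2}−z̄) = 69.3231
Denominator Σ(z_t−z̄)² = 421.5273
r_2 = 69.3231 / 421.5273 = 0.164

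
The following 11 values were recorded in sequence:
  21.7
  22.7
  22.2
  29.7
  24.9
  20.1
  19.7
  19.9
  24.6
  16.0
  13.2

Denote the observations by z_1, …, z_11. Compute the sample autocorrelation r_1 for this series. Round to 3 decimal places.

Mean z̄ = (21.7 + 22.7 + 22.2 + 29.7 + 24.9 + 20.1 + 19.7 + 19.9 + 24.6 + 16.0 + 13.2)/11 = 21.3364
Numerator Σ_{t=1}^{10}(z_t−z̄)(z_{t+1}−z̄) = 59.9841
Denominator Σ(z_t−z̄)² = 196.9855
r_1 = 59.9841 / 196.9855 = 0.305

0.305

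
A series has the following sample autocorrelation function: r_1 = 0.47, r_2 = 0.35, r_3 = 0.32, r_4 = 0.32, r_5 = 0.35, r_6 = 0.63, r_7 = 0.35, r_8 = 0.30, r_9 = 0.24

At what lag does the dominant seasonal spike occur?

The largest autocorrelation is r_6 = 0.63; the remaining lags stay at or below 0.47. The elevated value at lag 1 (0.47), dropping to 0.35 at lag 2, reflects decaying short-term dependence rather than seasonality.
The dominant spike at lag 6 indicates a seasonal period of 6.

6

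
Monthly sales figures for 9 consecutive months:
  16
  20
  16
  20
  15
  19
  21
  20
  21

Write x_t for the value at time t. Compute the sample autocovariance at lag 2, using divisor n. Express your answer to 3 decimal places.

1.827

Mean x̄ = (16 + 20 + 16 + 20 + 15 + 19 + 21 + 20 + 21)/9 = 18.6667
Σ_{t=1}^{7}(x_t−x̄)(x_{t+2}−x̄) = 16.4444
γ_2 = 16.4444 / 9 = 1.827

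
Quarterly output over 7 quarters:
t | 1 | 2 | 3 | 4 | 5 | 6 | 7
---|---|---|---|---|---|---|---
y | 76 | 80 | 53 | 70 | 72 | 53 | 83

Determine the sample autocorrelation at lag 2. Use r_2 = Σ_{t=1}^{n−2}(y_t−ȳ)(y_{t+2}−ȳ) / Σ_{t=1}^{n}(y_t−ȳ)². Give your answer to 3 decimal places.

-0.132

Mean ȳ = (76 + 80 + 53 + 70 + 72 + 53 + 83)/7 = 69.5714
Deviations from mean: 6.4286, 10.4286, -16.5714, 0.4286, 2.4286, -16.5714, 13.4286
Σ(y_t−ȳ)(y_{t+2}−ȳ) = (-106.5306) + (4.4694) + (-40.2449) + (-7.1020) + (32.6122) = -116.7959
Denominator Σ(y_t−ȳ)² = 885.7143
r_2 = -116.7959 / 885.7143 = -0.132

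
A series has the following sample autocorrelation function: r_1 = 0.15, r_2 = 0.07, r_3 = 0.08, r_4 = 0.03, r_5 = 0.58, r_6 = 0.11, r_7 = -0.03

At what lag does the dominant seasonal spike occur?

5

The largest autocorrelation is r_5 = 0.58; the remaining lags stay at or below 0.15.
The dominant spike at lag 5 indicates a seasonal period of 5.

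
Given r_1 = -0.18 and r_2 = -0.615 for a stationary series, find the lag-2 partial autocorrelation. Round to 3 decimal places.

-0.669

φ_{22} = (r_2 − r_1²) / (1 − r_1²)
r_1² = (-0.18)² = 0.0324
Numerator = -0.615 − 0.0324 = -0.6474; denominator = 1 − 0.0324 = 0.9676
φ_{22} = -0.6474 / 0.9676 = -0.669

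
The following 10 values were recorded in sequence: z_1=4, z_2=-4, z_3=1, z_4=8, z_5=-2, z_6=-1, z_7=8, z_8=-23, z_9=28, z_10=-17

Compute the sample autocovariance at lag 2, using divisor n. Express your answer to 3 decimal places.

Mean z̄ = (4 − 4 + 1 + 8 − 2 − 1 + 8 − 23 + 28 − 17)/10 = 0.2000
Σ_{t=1}^{8}(z_t−z̄)(z_{t+2}−z̄) = 585.7200
γ_2 = 585.7200 / 10 = 58.572

58.572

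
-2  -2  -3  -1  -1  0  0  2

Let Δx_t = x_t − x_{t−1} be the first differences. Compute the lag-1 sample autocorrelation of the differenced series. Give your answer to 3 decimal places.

First differences Δx: 0, -1, 2, 0, 1, 0, 2
Mean of differences = 0.5714
Numerator Σ(Δx_t−Δx̄)(Δx_{t+1}−Δx̄) = -3.4694
Denominator Σ(Δx_t−Δx̄)² = 7.7143
r_1(Δx) = -3.4694 / 7.7143 = -0.450

-0.450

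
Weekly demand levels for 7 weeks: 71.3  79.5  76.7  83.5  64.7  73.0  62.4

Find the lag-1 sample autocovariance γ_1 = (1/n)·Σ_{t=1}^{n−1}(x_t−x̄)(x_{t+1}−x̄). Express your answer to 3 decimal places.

Mean x̄ = (71.3 + 79.5 + 76.7 + 83.5 + 64.7 + 73.0 + 62.4)/7 = 73.0143
Σ_{t=1}^{6}(x_t−x̄)(x_{t+1}−x̄) = -35.4773
γ_1 = -35.4773 / 7 = -5.068

-5.068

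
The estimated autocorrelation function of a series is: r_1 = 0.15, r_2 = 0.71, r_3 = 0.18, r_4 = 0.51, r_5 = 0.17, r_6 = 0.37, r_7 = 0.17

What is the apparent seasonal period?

2

The largest autocorrelation is r_2 = 0.71, with weaker echoes at lags 4 (0.51) and 6 (0.37); the remaining lags stay at or below 0.18.
The dominant spike at lag 2 indicates a seasonal period of 2.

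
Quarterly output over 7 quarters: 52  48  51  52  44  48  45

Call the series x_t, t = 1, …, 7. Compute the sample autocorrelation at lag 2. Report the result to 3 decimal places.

0.151

Mean x̄ = (52 + 48 + 51 + 52 + 44 + 48 + 45)/7 = 48.5714
Deviations from mean: 3.4286, -0.5714, 2.4286, 3.4286, -4.5714, -0.5714, -3.5714
Numerator Σ_{t=1}^{5}(x_t−x̄)(x_{t+2}−x̄) = 9.6327
Denominator Σ(x_t−x̄)² = 63.7143
r_2 = 9.6327 / 63.7143 = 0.151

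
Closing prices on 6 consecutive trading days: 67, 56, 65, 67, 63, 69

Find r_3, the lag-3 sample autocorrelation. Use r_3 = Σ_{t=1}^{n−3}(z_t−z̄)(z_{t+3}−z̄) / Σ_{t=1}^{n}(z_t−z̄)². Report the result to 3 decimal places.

0.198

Mean z̄ = (67 + 56 + 65 + 67 + 63 + 69)/6 = 64.5000
Deviations from mean: 2.5000, -8.5000, 0.5000, 2.5000, -1.5000, 4.5000
Σ(z_t−z̄)(z_{t+3}−z̄) = (6.2500) + (12.7500) + (2.2500) = 21.2500
Denominator Σ(z_t−z̄)² = 107.5000
r_3 = 21.2500 / 107.5000 = 0.198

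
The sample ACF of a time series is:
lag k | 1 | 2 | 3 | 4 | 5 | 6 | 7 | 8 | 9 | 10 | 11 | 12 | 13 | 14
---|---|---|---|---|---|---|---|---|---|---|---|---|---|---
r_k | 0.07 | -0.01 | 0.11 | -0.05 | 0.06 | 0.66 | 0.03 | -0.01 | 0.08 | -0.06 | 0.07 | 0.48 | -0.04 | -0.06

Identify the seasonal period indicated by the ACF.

The largest autocorrelation is r_6 = 0.66, with a weaker echo at lag 12 (0.48); the remaining lags stay at or below 0.11.
The dominant spike at lag 6 indicates a seasonal period of 6.

6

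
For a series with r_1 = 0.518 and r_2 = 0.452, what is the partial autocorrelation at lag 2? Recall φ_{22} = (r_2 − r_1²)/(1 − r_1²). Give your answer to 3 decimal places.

0.251

φ_{22} = (r_2 − r_1²) / (1 − r_1²)
r_1² = (0.518)² = 0.268324
Numerator = 0.452 − 0.2683 = 0.1837; denominator = 1 − 0.2683 = 0.7317
φ_{22} = 0.1837 / 0.7317 = 0.251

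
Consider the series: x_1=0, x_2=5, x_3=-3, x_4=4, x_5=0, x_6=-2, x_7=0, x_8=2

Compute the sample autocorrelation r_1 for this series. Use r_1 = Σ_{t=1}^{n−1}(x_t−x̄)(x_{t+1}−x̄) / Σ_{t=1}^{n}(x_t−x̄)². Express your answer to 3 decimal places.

Mean x̄ = (0 + 5 − 3 + 4 + 0 − 2 + 0 + 2)/8 = 0.7500
Deviations from mean: -0.7500, 4.2500, -3.7500, 3.2500, -0.7500, -2.7500, -0.7500, 1.2500
Σ(x_t−x̄)(x_{t+1}−x̄) = (-3.1875) + (-15.9375) + (-12.1875) + (-2.4375) + (2.0625) + (2.0625) + (-0.9375) = -30.5625
Denominator Σ(x_t−x̄)² = 53.5000
r_1 = -30.5625 / 53.5000 = -0.571

-0.571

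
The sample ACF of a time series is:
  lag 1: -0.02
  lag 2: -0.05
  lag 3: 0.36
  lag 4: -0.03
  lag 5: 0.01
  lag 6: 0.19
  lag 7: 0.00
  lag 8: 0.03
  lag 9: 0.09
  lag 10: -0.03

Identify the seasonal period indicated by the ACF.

The largest autocorrelation is r_3 = 0.36, with a weaker echo at lag 6 (0.19); the remaining lags stay at or below 0.09.
The dominant spike at lag 3 indicates a seasonal period of 3.

3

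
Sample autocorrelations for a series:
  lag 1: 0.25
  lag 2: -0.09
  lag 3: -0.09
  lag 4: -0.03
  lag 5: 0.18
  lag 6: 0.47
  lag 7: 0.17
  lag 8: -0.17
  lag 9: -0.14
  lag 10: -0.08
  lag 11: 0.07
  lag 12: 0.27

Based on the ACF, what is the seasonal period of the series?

The largest autocorrelation is r_6 = 0.47, with a weaker echo at lag 12 (0.27); the remaining lags stay at or below 0.25.
The dominant spike at lag 6 indicates a seasonal period of 6.

6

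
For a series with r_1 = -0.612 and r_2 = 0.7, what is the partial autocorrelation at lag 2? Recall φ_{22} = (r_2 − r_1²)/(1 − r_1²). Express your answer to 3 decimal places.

φ_{22} = (r_2 − r_1²) / (1 − r_1²)
r_1² = (-0.612)² = 0.374544
Numerator = 0.7 − 0.3745 = 0.3255; denominator = 1 − 0.3745 = 0.6255
φ_{22} = 0.3255 / 0.6255 = 0.520

0.520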